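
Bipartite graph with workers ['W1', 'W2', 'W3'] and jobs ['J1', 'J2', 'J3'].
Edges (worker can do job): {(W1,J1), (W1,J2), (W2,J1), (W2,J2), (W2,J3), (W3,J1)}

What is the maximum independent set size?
Maximum independent set = 3

By König's theorem:
- Min vertex cover = Max matching = 3
- Max independent set = Total vertices - Min vertex cover
- Max independent set = 6 - 3 = 3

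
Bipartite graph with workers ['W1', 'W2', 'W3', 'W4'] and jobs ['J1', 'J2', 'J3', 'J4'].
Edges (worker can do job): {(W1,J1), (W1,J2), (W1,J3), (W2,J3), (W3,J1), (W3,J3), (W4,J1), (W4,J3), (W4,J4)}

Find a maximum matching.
Matching: {(W1,J2), (W2,J3), (W3,J1), (W4,J4)}

Maximum matching (size 4):
  W1 → J2
  W2 → J3
  W3 → J1
  W4 → J4

Each worker is assigned to at most one job, and each job to at most one worker.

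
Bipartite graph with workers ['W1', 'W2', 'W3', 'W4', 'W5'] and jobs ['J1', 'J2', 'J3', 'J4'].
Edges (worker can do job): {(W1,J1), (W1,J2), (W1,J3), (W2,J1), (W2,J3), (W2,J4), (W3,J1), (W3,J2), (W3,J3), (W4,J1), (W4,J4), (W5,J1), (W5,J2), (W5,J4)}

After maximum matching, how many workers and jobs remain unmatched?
Unmatched: 1 workers, 0 jobs

Maximum matching size: 4
Workers: 5 total, 4 matched, 1 unmatched
Jobs: 4 total, 4 matched, 0 unmatched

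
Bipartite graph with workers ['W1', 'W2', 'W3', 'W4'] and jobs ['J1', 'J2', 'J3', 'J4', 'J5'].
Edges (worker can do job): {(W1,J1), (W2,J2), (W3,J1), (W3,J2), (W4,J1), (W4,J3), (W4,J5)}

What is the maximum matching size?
Maximum matching size = 3

Maximum matching: {(W1,J1), (W3,J2), (W4,J5)}
Size: 3

This assigns 3 workers to 3 distinct jobs.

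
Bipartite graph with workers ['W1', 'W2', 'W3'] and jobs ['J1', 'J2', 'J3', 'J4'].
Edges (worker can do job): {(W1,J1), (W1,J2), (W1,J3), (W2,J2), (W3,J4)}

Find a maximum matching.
Matching: {(W1,J1), (W2,J2), (W3,J4)}

Maximum matching (size 3):
  W1 → J1
  W2 → J2
  W3 → J4

Each worker is assigned to at most one job, and each job to at most one worker.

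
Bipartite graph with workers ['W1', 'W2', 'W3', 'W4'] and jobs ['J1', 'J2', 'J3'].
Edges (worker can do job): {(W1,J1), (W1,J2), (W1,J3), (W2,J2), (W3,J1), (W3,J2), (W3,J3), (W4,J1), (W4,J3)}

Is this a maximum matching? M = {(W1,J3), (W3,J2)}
No, size 2 is not maximum

Proposed matching has size 2.
Maximum matching size for this graph: 3.

This is NOT maximum - can be improved to size 3.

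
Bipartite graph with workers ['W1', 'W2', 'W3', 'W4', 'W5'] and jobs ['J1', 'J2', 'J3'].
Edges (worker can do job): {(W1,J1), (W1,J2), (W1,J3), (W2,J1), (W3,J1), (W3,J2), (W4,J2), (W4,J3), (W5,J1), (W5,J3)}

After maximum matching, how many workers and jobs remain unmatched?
Unmatched: 2 workers, 0 jobs

Maximum matching size: 3
Workers: 5 total, 3 matched, 2 unmatched
Jobs: 3 total, 3 matched, 0 unmatched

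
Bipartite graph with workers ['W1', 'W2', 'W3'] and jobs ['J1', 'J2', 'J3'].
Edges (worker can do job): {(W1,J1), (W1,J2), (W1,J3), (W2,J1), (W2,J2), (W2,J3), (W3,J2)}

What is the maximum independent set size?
Maximum independent set = 3

By König's theorem:
- Min vertex cover = Max matching = 3
- Max independent set = Total vertices - Min vertex cover
- Max independent set = 6 - 3 = 3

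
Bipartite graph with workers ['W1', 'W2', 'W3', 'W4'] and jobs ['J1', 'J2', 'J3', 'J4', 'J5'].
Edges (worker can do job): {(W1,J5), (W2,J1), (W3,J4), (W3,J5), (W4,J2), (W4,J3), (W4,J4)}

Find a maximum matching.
Matching: {(W1,J5), (W2,J1), (W3,J4), (W4,J3)}

Maximum matching (size 4):
  W1 → J5
  W2 → J1
  W3 → J4
  W4 → J3

Each worker is assigned to at most one job, and each job to at most one worker.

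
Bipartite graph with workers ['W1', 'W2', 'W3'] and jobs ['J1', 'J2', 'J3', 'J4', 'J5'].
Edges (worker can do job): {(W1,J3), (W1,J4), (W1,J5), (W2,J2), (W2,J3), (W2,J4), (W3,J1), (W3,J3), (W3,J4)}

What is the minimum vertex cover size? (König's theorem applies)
Minimum vertex cover size = 3

By König's theorem: in bipartite graphs,
min vertex cover = max matching = 3

Maximum matching has size 3, so minimum vertex cover also has size 3.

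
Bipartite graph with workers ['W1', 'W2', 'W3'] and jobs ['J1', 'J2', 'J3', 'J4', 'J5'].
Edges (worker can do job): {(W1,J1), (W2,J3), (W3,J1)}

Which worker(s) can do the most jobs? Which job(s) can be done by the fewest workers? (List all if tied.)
Most versatile: W1, W2, W3 (1 jobs); Least covered: J2, J4, J5 (0 workers)

Worker degrees (jobs they can do): W1:1, W2:1, W3:1
Job degrees (workers who can do it): J1:2, J2:0, J3:1, J4:0, J5:0

Maximum worker degree is 1, achieved by: W1, W2, W3
Minimum job degree is 0, achieved by: J2, J4, J5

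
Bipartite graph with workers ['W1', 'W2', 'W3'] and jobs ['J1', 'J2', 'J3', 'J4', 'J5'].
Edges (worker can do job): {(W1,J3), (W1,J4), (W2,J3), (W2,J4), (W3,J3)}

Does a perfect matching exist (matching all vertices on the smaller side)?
No, maximum matching has size 2 < 3

Maximum matching has size 2, need 3 for perfect matching.
Unmatched workers: ['W2']
Unmatched jobs: ['J5', 'J2', 'J1']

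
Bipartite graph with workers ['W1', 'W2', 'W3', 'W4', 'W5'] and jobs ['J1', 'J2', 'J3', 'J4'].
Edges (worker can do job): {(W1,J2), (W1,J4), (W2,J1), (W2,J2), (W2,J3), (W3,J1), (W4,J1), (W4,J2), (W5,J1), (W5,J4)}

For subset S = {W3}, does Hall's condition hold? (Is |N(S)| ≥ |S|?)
Yes: |N(S)| = 1, |S| = 1

Subset S = {W3}
Neighbors N(S) = {J1}

|N(S)| = 1, |S| = 1
Hall's condition: |N(S)| ≥ |S| is satisfied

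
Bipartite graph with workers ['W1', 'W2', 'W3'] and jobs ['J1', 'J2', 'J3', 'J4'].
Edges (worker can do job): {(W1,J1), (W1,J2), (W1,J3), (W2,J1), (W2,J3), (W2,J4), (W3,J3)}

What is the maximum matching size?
Maximum matching size = 3

Maximum matching: {(W1,J1), (W2,J4), (W3,J3)}
Size: 3

This assigns 3 workers to 3 distinct jobs.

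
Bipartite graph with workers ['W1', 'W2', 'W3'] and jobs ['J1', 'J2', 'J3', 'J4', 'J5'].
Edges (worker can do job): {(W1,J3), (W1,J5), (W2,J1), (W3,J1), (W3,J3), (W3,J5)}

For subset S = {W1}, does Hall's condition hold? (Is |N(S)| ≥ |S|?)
Yes: |N(S)| = 2, |S| = 1

Subset S = {W1}
Neighbors N(S) = {J3, J5}

|N(S)| = 2, |S| = 1
Hall's condition: |N(S)| ≥ |S| is satisfied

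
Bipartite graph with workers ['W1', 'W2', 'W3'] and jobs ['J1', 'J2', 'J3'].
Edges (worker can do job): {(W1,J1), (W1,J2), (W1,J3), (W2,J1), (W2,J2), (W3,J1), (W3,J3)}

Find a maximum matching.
Matching: {(W1,J2), (W2,J1), (W3,J3)}

Maximum matching (size 3):
  W1 → J2
  W2 → J1
  W3 → J3

Each worker is assigned to at most one job, and each job to at most one worker.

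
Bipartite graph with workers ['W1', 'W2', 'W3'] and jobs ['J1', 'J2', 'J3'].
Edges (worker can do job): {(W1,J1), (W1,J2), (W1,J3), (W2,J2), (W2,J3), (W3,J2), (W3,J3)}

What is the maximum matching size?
Maximum matching size = 3

Maximum matching: {(W1,J1), (W2,J2), (W3,J3)}
Size: 3

This assigns 3 workers to 3 distinct jobs.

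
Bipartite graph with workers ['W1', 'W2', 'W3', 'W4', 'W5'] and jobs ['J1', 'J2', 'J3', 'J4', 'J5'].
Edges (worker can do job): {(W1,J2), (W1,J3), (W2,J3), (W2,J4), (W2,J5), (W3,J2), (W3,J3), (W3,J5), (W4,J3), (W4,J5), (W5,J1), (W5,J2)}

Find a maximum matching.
Matching: {(W1,J2), (W2,J4), (W3,J5), (W4,J3), (W5,J1)}

Maximum matching (size 5):
  W1 → J2
  W2 → J4
  W3 → J5
  W4 → J3
  W5 → J1

Each worker is assigned to at most one job, and each job to at most one worker.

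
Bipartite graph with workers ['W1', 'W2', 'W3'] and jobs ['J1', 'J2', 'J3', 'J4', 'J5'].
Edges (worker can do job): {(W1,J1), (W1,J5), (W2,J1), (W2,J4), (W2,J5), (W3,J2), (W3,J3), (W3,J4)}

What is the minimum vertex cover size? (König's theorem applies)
Minimum vertex cover size = 3

By König's theorem: in bipartite graphs,
min vertex cover = max matching = 3

Maximum matching has size 3, so minimum vertex cover also has size 3.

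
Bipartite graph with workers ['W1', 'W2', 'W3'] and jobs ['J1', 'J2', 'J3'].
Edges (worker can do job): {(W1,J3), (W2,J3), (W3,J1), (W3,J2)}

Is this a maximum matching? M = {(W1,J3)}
No, size 1 is not maximum

Proposed matching has size 1.
Maximum matching size for this graph: 2.

This is NOT maximum - can be improved to size 2.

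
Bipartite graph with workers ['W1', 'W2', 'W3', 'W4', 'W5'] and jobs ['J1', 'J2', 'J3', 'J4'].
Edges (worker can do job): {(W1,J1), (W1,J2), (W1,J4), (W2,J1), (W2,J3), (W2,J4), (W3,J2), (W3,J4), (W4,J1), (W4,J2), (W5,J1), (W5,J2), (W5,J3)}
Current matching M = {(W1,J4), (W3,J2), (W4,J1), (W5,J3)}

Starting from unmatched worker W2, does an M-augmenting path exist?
No augmenting path from W2

Alternating search from W2 reaches jobs: {J1, J2, J3, J4}.
Every reachable job is already matched in M, and following those matched edges back to workers exposes no further unvisited jobs.
No M-augmenting path from W2 exists.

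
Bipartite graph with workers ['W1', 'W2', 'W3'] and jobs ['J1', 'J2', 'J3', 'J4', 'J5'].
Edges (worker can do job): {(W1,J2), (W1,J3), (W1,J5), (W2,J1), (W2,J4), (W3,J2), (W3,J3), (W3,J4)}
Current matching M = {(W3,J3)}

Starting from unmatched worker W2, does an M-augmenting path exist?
Yes: W2 → J4

An M-augmenting path alternates non-matching / matching edges, starting and ending at unmatched vertices.
Path: W2 → J4
(J4 is unmatched in M, so the path is augmenting.)
Flipping edges along this path would increase |M| from 1 to 2.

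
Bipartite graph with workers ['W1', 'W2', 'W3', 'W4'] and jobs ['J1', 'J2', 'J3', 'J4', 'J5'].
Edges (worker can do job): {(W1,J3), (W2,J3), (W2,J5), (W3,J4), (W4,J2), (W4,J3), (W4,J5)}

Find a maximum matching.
Matching: {(W1,J3), (W2,J5), (W3,J4), (W4,J2)}

Maximum matching (size 4):
  W1 → J3
  W2 → J5
  W3 → J4
  W4 → J2

Each worker is assigned to at most one job, and each job to at most one worker.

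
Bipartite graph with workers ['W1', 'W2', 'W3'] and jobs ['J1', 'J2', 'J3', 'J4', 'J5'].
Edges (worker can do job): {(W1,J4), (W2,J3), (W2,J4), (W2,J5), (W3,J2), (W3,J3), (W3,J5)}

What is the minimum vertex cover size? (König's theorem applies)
Minimum vertex cover size = 3

By König's theorem: in bipartite graphs,
min vertex cover = max matching = 3

Maximum matching has size 3, so minimum vertex cover also has size 3.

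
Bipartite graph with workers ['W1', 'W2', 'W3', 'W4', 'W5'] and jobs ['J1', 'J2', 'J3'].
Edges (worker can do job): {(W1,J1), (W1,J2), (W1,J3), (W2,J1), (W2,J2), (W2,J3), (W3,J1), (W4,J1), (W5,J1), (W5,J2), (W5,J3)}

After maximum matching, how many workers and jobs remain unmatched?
Unmatched: 2 workers, 0 jobs

Maximum matching size: 3
Workers: 5 total, 3 matched, 2 unmatched
Jobs: 3 total, 3 matched, 0 unmatched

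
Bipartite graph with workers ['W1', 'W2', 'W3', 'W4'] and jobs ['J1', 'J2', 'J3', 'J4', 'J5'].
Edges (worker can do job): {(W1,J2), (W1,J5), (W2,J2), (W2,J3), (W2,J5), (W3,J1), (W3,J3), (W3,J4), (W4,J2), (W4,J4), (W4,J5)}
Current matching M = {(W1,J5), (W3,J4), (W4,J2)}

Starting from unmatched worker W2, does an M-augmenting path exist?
Yes: W2 → J5 → W1 → J2 → W4 → J4 → W3 → J1

An M-augmenting path alternates non-matching / matching edges, starting and ending at unmatched vertices.
Path: W2 → J5 → W1 → J2 → W4 → J4 → W3 → J1
(J1 is unmatched in M, so the path is augmenting.)
Flipping edges along this path would increase |M| from 3 to 4.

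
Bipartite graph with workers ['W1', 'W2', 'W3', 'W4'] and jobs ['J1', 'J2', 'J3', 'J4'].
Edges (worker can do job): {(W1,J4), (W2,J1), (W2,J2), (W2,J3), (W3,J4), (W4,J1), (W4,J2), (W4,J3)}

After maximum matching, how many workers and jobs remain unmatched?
Unmatched: 1 workers, 1 jobs

Maximum matching size: 3
Workers: 4 total, 3 matched, 1 unmatched
Jobs: 4 total, 3 matched, 1 unmatched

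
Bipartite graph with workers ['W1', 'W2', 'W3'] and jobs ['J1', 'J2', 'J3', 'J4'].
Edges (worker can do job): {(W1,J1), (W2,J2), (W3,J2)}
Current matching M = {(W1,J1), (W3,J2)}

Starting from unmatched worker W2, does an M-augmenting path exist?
No augmenting path from W2

Alternating search from W2 reaches jobs: {J2}.
Every reachable job is already matched in M, and following those matched edges back to workers exposes no further unvisited jobs.
No M-augmenting path from W2 exists.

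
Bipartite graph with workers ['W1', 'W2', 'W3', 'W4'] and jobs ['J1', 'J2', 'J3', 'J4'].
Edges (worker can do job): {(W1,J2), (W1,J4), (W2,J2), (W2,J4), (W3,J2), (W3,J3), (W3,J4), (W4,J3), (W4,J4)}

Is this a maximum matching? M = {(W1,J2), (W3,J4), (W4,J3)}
Yes, size 3 is maximum

Proposed matching has size 3.
Maximum matching size for this graph: 3.

This is a maximum matching.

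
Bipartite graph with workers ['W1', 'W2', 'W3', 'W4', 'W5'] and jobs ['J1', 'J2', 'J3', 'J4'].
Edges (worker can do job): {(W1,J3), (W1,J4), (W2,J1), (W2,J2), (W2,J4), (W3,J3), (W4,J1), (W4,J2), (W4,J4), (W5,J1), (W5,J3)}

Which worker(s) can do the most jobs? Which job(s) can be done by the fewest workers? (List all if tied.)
Most versatile: W2, W4 (3 jobs); Least covered: J2 (2 workers)

Worker degrees (jobs they can do): W1:2, W2:3, W3:1, W4:3, W5:2
Job degrees (workers who can do it): J1:3, J2:2, J3:3, J4:3

Maximum worker degree is 3, achieved by: W2, W4
Minimum job degree is 2, achieved by: J2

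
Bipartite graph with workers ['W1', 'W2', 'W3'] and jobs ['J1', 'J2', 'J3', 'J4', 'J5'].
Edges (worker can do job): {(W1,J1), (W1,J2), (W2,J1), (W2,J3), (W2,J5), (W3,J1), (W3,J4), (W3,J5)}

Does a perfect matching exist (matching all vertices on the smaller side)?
Yes, perfect matching exists (size 3)

Perfect matching: {(W1,J2), (W2,J3), (W3,J5)}
All 3 vertices on the smaller side are matched.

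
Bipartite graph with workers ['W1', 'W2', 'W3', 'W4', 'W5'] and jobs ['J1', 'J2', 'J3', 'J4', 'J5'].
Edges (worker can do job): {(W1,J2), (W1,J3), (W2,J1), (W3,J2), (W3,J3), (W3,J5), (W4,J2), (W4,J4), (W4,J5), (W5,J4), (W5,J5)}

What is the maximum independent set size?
Maximum independent set = 5

By König's theorem:
- Min vertex cover = Max matching = 5
- Max independent set = Total vertices - Min vertex cover
- Max independent set = 10 - 5 = 5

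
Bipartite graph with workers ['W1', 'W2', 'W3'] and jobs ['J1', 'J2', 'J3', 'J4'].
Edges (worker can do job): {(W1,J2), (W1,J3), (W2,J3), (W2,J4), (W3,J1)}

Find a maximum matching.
Matching: {(W1,J2), (W2,J4), (W3,J1)}

Maximum matching (size 3):
  W1 → J2
  W2 → J4
  W3 → J1

Each worker is assigned to at most one job, and each job to at most one worker.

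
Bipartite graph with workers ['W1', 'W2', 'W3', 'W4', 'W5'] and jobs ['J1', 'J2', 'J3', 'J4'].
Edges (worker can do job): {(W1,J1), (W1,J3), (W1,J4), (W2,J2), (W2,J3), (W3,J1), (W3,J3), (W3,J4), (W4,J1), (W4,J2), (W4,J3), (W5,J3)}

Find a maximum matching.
Matching: {(W1,J1), (W3,J4), (W4,J2), (W5,J3)}

Maximum matching (size 4):
  W1 → J1
  W3 → J4
  W4 → J2
  W5 → J3

Each worker is assigned to at most one job, and each job to at most one worker.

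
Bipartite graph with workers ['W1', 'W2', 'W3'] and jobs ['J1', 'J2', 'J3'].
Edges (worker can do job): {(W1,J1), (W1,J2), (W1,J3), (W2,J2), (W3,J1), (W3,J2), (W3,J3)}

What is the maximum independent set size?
Maximum independent set = 3

By König's theorem:
- Min vertex cover = Max matching = 3
- Max independent set = Total vertices - Min vertex cover
- Max independent set = 6 - 3 = 3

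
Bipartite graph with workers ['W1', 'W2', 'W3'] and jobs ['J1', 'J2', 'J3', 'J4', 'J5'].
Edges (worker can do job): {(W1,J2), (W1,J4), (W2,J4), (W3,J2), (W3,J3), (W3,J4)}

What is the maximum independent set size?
Maximum independent set = 5

By König's theorem:
- Min vertex cover = Max matching = 3
- Max independent set = Total vertices - Min vertex cover
- Max independent set = 8 - 3 = 5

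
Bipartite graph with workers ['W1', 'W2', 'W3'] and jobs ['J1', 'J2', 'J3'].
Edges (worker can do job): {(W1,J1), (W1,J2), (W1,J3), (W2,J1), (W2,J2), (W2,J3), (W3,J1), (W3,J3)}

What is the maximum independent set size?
Maximum independent set = 3

By König's theorem:
- Min vertex cover = Max matching = 3
- Max independent set = Total vertices - Min vertex cover
- Max independent set = 6 - 3 = 3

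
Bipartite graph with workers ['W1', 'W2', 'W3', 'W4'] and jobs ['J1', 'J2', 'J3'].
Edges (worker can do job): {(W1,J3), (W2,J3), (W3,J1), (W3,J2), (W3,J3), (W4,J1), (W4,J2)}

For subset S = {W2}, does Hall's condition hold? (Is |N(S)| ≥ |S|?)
Yes: |N(S)| = 1, |S| = 1

Subset S = {W2}
Neighbors N(S) = {J3}

|N(S)| = 1, |S| = 1
Hall's condition: |N(S)| ≥ |S| is satisfied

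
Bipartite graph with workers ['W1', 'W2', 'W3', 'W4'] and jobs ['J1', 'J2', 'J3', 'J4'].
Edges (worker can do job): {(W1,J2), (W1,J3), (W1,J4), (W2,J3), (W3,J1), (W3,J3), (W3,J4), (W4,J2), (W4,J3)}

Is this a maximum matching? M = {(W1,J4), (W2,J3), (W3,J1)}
No, size 3 is not maximum

Proposed matching has size 3.
Maximum matching size for this graph: 4.

This is NOT maximum - can be improved to size 4.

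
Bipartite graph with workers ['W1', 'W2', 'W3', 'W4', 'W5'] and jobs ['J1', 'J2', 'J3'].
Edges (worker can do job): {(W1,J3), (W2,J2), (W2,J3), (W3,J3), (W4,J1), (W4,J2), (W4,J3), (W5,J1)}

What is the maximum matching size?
Maximum matching size = 3

Maximum matching: {(W3,J3), (W4,J2), (W5,J1)}
Size: 3

This assigns 3 workers to 3 distinct jobs.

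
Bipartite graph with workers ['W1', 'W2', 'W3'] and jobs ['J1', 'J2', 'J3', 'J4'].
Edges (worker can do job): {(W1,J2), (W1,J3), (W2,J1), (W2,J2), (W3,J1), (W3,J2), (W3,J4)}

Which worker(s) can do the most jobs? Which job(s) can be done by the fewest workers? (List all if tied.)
Most versatile: W3 (3 jobs); Least covered: J3, J4 (1 workers)

Worker degrees (jobs they can do): W1:2, W2:2, W3:3
Job degrees (workers who can do it): J1:2, J2:3, J3:1, J4:1

Maximum worker degree is 3, achieved by: W3
Minimum job degree is 1, achieved by: J3, J4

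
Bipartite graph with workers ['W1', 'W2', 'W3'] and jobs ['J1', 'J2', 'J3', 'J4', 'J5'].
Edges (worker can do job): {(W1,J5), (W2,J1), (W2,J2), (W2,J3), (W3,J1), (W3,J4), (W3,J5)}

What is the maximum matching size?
Maximum matching size = 3

Maximum matching: {(W1,J5), (W2,J3), (W3,J4)}
Size: 3

This assigns 3 workers to 3 distinct jobs.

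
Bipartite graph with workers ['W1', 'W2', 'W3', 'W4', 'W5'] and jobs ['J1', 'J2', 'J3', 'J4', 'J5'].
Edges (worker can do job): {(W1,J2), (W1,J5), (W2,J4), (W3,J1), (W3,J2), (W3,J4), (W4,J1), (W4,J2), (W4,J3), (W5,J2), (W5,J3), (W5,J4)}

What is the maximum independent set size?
Maximum independent set = 5

By König's theorem:
- Min vertex cover = Max matching = 5
- Max independent set = Total vertices - Min vertex cover
- Max independent set = 10 - 5 = 5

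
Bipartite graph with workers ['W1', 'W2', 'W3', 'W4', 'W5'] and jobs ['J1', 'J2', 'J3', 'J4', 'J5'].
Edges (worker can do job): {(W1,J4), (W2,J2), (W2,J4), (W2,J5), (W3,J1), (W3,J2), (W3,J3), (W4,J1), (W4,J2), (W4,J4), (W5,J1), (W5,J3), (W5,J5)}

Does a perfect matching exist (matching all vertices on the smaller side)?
Yes, perfect matching exists (size 5)

Perfect matching: {(W1,J4), (W2,J5), (W3,J2), (W4,J1), (W5,J3)}
All 5 vertices on the smaller side are matched.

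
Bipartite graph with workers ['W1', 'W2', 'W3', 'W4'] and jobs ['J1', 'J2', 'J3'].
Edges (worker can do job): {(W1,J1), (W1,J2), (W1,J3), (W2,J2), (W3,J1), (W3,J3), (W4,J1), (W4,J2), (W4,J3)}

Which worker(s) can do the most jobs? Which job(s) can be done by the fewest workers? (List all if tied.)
Most versatile: W1, W4 (3 jobs); Least covered: J1, J2, J3 (3 workers)

Worker degrees (jobs they can do): W1:3, W2:1, W3:2, W4:3
Job degrees (workers who can do it): J1:3, J2:3, J3:3

Maximum worker degree is 3, achieved by: W1, W4
Minimum job degree is 3, achieved by: J1, J2, J3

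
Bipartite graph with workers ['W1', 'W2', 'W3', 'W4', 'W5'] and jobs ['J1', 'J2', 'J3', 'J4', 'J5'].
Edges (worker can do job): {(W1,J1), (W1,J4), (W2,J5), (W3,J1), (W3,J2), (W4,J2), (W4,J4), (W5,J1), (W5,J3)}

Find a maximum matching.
Matching: {(W1,J4), (W2,J5), (W3,J1), (W4,J2), (W5,J3)}

Maximum matching (size 5):
  W1 → J4
  W2 → J5
  W3 → J1
  W4 → J2
  W5 → J3

Each worker is assigned to at most one job, and each job to at most one worker.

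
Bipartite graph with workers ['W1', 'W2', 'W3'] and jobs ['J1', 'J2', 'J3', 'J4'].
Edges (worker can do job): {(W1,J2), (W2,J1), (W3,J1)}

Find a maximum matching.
Matching: {(W1,J2), (W3,J1)}

Maximum matching (size 2):
  W1 → J2
  W3 → J1

Each worker is assigned to at most one job, and each job to at most one worker.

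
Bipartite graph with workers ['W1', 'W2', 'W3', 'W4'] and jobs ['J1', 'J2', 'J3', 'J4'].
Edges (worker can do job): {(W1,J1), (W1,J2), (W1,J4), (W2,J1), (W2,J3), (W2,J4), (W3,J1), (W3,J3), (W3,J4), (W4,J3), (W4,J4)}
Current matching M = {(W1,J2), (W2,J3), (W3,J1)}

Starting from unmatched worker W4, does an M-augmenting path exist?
Yes: W4 → J4

An M-augmenting path alternates non-matching / matching edges, starting and ending at unmatched vertices.
Path: W4 → J4
(J4 is unmatched in M, so the path is augmenting.)
Flipping edges along this path would increase |M| from 3 to 4.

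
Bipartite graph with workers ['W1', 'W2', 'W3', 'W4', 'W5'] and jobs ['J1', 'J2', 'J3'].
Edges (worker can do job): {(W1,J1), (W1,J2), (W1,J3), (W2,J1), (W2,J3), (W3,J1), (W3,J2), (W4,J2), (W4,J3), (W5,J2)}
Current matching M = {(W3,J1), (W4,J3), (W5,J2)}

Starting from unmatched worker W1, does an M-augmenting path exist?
No augmenting path from W1

Alternating search from W1 reaches jobs: {J1, J2, J3}.
Every reachable job is already matched in M, and following those matched edges back to workers exposes no further unvisited jobs.
No M-augmenting path from W1 exists.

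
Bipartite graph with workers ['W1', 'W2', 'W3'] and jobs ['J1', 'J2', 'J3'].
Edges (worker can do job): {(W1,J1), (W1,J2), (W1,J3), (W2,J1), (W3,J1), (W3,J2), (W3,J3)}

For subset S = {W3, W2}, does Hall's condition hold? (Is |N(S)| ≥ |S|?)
Yes: |N(S)| = 3, |S| = 2

Subset S = {W3, W2}
Neighbors N(S) = {J1, J2, J3}

|N(S)| = 3, |S| = 2
Hall's condition: |N(S)| ≥ |S| is satisfied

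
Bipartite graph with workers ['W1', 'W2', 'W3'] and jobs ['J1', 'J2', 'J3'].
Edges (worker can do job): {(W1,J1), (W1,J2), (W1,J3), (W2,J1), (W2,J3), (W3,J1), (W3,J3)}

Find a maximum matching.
Matching: {(W1,J2), (W2,J1), (W3,J3)}

Maximum matching (size 3):
  W1 → J2
  W2 → J1
  W3 → J3

Each worker is assigned to at most one job, and each job to at most one worker.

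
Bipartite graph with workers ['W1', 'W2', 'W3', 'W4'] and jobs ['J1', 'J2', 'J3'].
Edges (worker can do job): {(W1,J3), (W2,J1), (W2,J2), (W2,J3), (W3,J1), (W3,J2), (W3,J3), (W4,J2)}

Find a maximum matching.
Matching: {(W1,J3), (W3,J1), (W4,J2)}

Maximum matching (size 3):
  W1 → J3
  W3 → J1
  W4 → J2

Each worker is assigned to at most one job, and each job to at most one worker.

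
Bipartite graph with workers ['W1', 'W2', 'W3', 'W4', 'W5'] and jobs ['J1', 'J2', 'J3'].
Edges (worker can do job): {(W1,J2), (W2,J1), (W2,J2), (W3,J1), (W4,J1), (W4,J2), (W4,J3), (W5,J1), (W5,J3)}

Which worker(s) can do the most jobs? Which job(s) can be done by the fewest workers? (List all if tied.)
Most versatile: W4 (3 jobs); Least covered: J3 (2 workers)

Worker degrees (jobs they can do): W1:1, W2:2, W3:1, W4:3, W5:2
Job degrees (workers who can do it): J1:4, J2:3, J3:2

Maximum worker degree is 3, achieved by: W4
Minimum job degree is 2, achieved by: J3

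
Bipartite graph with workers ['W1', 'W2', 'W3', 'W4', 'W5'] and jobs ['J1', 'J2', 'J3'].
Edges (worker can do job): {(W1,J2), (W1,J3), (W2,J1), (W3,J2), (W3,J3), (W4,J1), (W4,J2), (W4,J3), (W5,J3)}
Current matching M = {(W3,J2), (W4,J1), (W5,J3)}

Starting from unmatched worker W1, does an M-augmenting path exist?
No augmenting path from W1

Alternating search from W1 reaches jobs: {J2, J3}.
Every reachable job is already matched in M, and following those matched edges back to workers exposes no further unvisited jobs.
No M-augmenting path from W1 exists.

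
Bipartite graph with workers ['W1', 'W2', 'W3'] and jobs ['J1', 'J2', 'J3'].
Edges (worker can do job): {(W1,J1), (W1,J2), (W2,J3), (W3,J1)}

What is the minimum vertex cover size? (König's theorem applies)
Minimum vertex cover size = 3

By König's theorem: in bipartite graphs,
min vertex cover = max matching = 3

Maximum matching has size 3, so minimum vertex cover also has size 3.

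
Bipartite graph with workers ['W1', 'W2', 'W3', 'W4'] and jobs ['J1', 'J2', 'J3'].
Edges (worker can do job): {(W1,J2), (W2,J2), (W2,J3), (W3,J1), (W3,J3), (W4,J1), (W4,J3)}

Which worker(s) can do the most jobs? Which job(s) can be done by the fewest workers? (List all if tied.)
Most versatile: W2, W3, W4 (2 jobs); Least covered: J1, J2 (2 workers)

Worker degrees (jobs they can do): W1:1, W2:2, W3:2, W4:2
Job degrees (workers who can do it): J1:2, J2:2, J3:3

Maximum worker degree is 2, achieved by: W2, W3, W4
Minimum job degree is 2, achieved by: J1, J2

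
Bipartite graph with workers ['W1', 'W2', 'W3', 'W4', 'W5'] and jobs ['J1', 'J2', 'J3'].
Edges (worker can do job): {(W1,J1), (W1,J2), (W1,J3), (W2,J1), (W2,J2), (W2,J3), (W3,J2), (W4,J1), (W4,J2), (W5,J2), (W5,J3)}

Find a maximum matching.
Matching: {(W3,J2), (W4,J1), (W5,J3)}

Maximum matching (size 3):
  W3 → J2
  W4 → J1
  W5 → J3

Each worker is assigned to at most one job, and each job to at most one worker.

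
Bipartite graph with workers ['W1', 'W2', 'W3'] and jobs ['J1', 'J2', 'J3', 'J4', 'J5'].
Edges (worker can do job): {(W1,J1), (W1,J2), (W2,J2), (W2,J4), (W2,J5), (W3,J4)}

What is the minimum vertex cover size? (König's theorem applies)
Minimum vertex cover size = 3

By König's theorem: in bipartite graphs,
min vertex cover = max matching = 3

Maximum matching has size 3, so minimum vertex cover also has size 3.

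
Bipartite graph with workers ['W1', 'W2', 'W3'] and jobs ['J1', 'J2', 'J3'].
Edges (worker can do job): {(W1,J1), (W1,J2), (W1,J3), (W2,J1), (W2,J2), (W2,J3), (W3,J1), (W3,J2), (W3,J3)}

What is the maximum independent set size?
Maximum independent set = 3

By König's theorem:
- Min vertex cover = Max matching = 3
- Max independent set = Total vertices - Min vertex cover
- Max independent set = 6 - 3 = 3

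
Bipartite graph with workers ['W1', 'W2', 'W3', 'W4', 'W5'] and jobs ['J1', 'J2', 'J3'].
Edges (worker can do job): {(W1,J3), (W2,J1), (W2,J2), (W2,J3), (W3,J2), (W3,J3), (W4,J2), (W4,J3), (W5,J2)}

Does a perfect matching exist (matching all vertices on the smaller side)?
Yes, perfect matching exists (size 3)

Perfect matching: {(W2,J1), (W3,J2), (W4,J3)}
All 3 vertices on the smaller side are matched.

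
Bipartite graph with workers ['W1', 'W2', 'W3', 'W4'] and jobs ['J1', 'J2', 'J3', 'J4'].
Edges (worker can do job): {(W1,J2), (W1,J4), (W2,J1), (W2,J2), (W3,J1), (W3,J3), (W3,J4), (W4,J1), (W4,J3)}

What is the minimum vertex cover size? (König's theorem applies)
Minimum vertex cover size = 4

By König's theorem: in bipartite graphs,
min vertex cover = max matching = 4

Maximum matching has size 4, so minimum vertex cover also has size 4.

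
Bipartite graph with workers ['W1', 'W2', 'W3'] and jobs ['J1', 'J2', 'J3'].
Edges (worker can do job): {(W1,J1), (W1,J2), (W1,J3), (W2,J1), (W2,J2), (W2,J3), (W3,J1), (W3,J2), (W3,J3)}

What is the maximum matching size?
Maximum matching size = 3

Maximum matching: {(W1,J3), (W2,J2), (W3,J1)}
Size: 3

This assigns 3 workers to 3 distinct jobs.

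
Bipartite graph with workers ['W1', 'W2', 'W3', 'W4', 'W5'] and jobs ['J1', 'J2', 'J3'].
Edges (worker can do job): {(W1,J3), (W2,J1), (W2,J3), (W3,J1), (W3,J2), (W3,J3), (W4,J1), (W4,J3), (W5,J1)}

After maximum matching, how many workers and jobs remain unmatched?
Unmatched: 2 workers, 0 jobs

Maximum matching size: 3
Workers: 5 total, 3 matched, 2 unmatched
Jobs: 3 total, 3 matched, 0 unmatched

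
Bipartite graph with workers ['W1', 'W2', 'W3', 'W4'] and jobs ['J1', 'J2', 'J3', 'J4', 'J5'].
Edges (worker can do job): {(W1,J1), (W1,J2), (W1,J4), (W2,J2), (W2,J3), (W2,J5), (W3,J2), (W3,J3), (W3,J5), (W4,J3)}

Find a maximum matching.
Matching: {(W1,J4), (W2,J5), (W3,J2), (W4,J3)}

Maximum matching (size 4):
  W1 → J4
  W2 → J5
  W3 → J2
  W4 → J3

Each worker is assigned to at most one job, and each job to at most one worker.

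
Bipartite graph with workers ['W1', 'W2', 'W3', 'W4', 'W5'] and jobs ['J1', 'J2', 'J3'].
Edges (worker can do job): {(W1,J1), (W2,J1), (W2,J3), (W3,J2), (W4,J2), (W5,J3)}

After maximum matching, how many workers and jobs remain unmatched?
Unmatched: 2 workers, 0 jobs

Maximum matching size: 3
Workers: 5 total, 3 matched, 2 unmatched
Jobs: 3 total, 3 matched, 0 unmatched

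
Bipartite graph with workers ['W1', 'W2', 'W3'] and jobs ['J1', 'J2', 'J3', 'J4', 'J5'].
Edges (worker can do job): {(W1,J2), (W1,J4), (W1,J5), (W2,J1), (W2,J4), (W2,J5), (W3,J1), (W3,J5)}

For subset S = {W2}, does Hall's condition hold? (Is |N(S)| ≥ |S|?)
Yes: |N(S)| = 3, |S| = 1

Subset S = {W2}
Neighbors N(S) = {J1, J4, J5}

|N(S)| = 3, |S| = 1
Hall's condition: |N(S)| ≥ |S| is satisfied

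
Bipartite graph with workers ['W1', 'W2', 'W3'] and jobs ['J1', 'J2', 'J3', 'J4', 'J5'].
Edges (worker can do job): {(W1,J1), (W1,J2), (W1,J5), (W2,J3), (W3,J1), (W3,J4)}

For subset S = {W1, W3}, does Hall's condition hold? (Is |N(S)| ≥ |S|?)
Yes: |N(S)| = 4, |S| = 2

Subset S = {W1, W3}
Neighbors N(S) = {J1, J2, J4, J5}

|N(S)| = 4, |S| = 2
Hall's condition: |N(S)| ≥ |S| is satisfied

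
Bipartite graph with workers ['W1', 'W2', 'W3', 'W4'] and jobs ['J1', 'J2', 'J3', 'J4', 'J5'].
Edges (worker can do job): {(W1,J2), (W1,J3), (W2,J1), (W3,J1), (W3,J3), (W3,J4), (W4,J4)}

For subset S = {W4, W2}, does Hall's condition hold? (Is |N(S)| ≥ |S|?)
Yes: |N(S)| = 2, |S| = 2

Subset S = {W4, W2}
Neighbors N(S) = {J1, J4}

|N(S)| = 2, |S| = 2
Hall's condition: |N(S)| ≥ |S| is satisfied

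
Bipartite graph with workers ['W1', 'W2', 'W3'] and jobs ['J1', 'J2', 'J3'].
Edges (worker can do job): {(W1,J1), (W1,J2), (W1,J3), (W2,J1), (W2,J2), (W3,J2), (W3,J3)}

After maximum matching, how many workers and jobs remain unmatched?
Unmatched: 0 workers, 0 jobs

Maximum matching size: 3
Workers: 3 total, 3 matched, 0 unmatched
Jobs: 3 total, 3 matched, 0 unmatched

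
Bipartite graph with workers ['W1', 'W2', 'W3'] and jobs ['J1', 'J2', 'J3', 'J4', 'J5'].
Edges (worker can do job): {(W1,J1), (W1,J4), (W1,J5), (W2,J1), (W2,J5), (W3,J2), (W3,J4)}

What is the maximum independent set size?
Maximum independent set = 5

By König's theorem:
- Min vertex cover = Max matching = 3
- Max independent set = Total vertices - Min vertex cover
- Max independent set = 8 - 3 = 5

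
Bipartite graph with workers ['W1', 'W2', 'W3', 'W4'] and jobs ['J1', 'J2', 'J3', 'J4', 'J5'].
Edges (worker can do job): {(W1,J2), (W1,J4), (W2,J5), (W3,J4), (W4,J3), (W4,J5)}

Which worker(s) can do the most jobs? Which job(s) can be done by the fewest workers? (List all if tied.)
Most versatile: W1, W4 (2 jobs); Least covered: J1 (0 workers)

Worker degrees (jobs they can do): W1:2, W2:1, W3:1, W4:2
Job degrees (workers who can do it): J1:0, J2:1, J3:1, J4:2, J5:2

Maximum worker degree is 2, achieved by: W1, W4
Minimum job degree is 0, achieved by: J1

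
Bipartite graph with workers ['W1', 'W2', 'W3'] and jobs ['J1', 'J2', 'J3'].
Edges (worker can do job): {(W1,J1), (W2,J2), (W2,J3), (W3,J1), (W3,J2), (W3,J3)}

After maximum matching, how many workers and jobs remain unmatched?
Unmatched: 0 workers, 0 jobs

Maximum matching size: 3
Workers: 3 total, 3 matched, 0 unmatched
Jobs: 3 total, 3 matched, 0 unmatched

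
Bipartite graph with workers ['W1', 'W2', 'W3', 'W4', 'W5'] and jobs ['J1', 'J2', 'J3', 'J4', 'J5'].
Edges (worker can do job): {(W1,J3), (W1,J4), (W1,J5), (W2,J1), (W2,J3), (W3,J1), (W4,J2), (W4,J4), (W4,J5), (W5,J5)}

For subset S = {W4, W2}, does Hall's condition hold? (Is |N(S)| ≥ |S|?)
Yes: |N(S)| = 5, |S| = 2

Subset S = {W4, W2}
Neighbors N(S) = {J1, J2, J3, J4, J5}

|N(S)| = 5, |S| = 2
Hall's condition: |N(S)| ≥ |S| is satisfied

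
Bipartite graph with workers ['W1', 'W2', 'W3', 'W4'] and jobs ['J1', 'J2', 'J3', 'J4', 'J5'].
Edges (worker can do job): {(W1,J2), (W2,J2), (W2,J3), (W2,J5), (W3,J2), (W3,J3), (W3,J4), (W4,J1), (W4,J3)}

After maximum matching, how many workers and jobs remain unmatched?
Unmatched: 0 workers, 1 jobs

Maximum matching size: 4
Workers: 4 total, 4 matched, 0 unmatched
Jobs: 5 total, 4 matched, 1 unmatched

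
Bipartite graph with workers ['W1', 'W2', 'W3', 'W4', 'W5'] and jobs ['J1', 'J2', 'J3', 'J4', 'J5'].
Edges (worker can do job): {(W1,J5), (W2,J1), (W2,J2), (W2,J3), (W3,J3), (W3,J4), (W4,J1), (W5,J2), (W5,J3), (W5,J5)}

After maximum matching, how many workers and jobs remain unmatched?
Unmatched: 0 workers, 0 jobs

Maximum matching size: 5
Workers: 5 total, 5 matched, 0 unmatched
Jobs: 5 total, 5 matched, 0 unmatched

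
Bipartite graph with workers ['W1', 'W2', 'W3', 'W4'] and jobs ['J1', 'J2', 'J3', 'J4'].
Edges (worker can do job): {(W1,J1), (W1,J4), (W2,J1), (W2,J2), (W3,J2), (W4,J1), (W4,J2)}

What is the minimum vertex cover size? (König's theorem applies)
Minimum vertex cover size = 3

By König's theorem: in bipartite graphs,
min vertex cover = max matching = 3

Maximum matching has size 3, so minimum vertex cover also has size 3.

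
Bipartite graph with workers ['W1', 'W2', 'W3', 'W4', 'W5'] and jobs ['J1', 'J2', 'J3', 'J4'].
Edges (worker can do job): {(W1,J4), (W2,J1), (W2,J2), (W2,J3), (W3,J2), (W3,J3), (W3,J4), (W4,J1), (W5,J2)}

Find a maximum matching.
Matching: {(W1,J4), (W3,J3), (W4,J1), (W5,J2)}

Maximum matching (size 4):
  W1 → J4
  W3 → J3
  W4 → J1
  W5 → J2

Each worker is assigned to at most one job, and each job to at most one worker.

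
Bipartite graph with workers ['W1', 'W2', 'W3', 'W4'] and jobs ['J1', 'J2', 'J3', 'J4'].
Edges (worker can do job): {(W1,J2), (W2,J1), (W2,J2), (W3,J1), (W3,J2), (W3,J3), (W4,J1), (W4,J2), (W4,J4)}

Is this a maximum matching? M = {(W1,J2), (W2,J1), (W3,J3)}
No, size 3 is not maximum

Proposed matching has size 3.
Maximum matching size for this graph: 4.

This is NOT maximum - can be improved to size 4.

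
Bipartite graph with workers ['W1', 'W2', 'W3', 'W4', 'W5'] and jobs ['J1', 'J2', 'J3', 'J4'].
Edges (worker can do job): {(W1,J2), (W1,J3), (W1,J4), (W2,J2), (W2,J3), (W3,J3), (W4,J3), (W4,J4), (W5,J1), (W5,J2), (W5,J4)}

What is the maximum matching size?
Maximum matching size = 4

Maximum matching: {(W1,J2), (W3,J3), (W4,J4), (W5,J1)}
Size: 4

This assigns 4 workers to 4 distinct jobs.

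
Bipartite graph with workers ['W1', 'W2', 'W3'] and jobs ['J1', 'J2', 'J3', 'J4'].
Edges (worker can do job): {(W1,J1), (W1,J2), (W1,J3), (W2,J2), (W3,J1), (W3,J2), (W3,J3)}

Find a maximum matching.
Matching: {(W1,J1), (W2,J2), (W3,J3)}

Maximum matching (size 3):
  W1 → J1
  W2 → J2
  W3 → J3

Each worker is assigned to at most one job, and each job to at most one worker.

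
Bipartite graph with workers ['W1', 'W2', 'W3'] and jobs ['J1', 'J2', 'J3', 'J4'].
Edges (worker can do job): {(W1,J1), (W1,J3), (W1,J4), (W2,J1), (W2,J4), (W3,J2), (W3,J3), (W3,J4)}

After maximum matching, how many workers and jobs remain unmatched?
Unmatched: 0 workers, 1 jobs

Maximum matching size: 3
Workers: 3 total, 3 matched, 0 unmatched
Jobs: 4 total, 3 matched, 1 unmatched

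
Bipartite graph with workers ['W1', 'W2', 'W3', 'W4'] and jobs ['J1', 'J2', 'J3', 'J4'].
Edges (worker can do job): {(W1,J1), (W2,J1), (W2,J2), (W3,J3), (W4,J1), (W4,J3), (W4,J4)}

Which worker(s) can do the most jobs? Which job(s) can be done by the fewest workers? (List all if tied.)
Most versatile: W4 (3 jobs); Least covered: J2, J4 (1 workers)

Worker degrees (jobs they can do): W1:1, W2:2, W3:1, W4:3
Job degrees (workers who can do it): J1:3, J2:1, J3:2, J4:1

Maximum worker degree is 3, achieved by: W4
Minimum job degree is 1, achieved by: J2, J4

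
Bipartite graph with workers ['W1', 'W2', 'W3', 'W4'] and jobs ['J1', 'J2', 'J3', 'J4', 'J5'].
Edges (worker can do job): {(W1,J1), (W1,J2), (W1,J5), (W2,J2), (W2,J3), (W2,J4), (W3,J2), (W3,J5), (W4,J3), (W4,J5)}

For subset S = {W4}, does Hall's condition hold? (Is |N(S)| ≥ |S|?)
Yes: |N(S)| = 2, |S| = 1

Subset S = {W4}
Neighbors N(S) = {J3, J5}

|N(S)| = 2, |S| = 1
Hall's condition: |N(S)| ≥ |S| is satisfied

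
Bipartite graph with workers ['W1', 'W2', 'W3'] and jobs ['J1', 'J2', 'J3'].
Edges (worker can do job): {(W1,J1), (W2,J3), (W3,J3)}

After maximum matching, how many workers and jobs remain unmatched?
Unmatched: 1 workers, 1 jobs

Maximum matching size: 2
Workers: 3 total, 2 matched, 1 unmatched
Jobs: 3 total, 2 matched, 1 unmatched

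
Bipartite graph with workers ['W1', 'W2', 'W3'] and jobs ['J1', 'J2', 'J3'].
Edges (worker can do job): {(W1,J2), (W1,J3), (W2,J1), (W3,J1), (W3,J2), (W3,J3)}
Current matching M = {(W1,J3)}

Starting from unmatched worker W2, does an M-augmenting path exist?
Yes: W2 → J1

An M-augmenting path alternates non-matching / matching edges, starting and ending at unmatched vertices.
Path: W2 → J1
(J1 is unmatched in M, so the path is augmenting.)
Flipping edges along this path would increase |M| from 1 to 2.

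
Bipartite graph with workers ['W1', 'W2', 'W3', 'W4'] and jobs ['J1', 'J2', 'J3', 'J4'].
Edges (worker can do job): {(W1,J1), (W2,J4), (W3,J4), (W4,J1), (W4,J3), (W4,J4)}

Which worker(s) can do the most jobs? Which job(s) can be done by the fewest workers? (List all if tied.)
Most versatile: W4 (3 jobs); Least covered: J2 (0 workers)

Worker degrees (jobs they can do): W1:1, W2:1, W3:1, W4:3
Job degrees (workers who can do it): J1:2, J2:0, J3:1, J4:3

Maximum worker degree is 3, achieved by: W4
Minimum job degree is 0, achieved by: J2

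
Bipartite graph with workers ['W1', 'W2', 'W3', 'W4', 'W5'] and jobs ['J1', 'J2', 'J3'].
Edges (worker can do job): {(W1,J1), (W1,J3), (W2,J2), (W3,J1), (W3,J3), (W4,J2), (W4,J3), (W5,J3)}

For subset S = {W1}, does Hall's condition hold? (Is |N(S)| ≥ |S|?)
Yes: |N(S)| = 2, |S| = 1

Subset S = {W1}
Neighbors N(S) = {J1, J3}

|N(S)| = 2, |S| = 1
Hall's condition: |N(S)| ≥ |S| is satisfied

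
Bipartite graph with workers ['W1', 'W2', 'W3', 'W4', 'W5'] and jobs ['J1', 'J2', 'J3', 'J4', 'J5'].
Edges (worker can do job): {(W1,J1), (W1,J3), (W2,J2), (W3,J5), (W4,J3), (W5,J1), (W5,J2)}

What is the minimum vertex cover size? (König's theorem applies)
Minimum vertex cover size = 4

By König's theorem: in bipartite graphs,
min vertex cover = max matching = 4

Maximum matching has size 4, so minimum vertex cover also has size 4.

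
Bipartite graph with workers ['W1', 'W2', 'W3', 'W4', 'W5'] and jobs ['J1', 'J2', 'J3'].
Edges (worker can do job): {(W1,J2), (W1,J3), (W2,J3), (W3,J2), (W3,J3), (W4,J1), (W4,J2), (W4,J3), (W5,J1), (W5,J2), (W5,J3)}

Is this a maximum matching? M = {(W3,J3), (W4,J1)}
No, size 2 is not maximum

Proposed matching has size 2.
Maximum matching size for this graph: 3.

This is NOT maximum - can be improved to size 3.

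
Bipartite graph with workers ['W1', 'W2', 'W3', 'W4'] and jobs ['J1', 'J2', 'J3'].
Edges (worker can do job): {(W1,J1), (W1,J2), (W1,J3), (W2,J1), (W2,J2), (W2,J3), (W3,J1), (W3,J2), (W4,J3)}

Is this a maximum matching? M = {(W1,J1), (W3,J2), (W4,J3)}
Yes, size 3 is maximum

Proposed matching has size 3.
Maximum matching size for this graph: 3.

This is a maximum matching.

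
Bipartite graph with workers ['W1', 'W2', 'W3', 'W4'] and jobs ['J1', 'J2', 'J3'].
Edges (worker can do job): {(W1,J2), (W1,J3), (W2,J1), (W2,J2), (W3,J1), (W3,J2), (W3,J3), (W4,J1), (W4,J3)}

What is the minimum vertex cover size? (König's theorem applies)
Minimum vertex cover size = 3

By König's theorem: in bipartite graphs,
min vertex cover = max matching = 3

Maximum matching has size 3, so minimum vertex cover also has size 3.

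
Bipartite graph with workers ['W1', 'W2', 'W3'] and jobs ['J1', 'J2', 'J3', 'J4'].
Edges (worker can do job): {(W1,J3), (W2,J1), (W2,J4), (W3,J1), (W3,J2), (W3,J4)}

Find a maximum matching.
Matching: {(W1,J3), (W2,J1), (W3,J2)}

Maximum matching (size 3):
  W1 → J3
  W2 → J1
  W3 → J2

Each worker is assigned to at most one job, and each job to at most one worker.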